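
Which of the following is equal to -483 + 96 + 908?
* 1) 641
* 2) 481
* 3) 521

First: -483 + 96 = -387
Then: -387 + 908 = 521
3) 521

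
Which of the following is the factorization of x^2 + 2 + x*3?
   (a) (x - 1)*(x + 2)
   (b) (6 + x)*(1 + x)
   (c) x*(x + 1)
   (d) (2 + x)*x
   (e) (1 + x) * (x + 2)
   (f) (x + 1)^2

We need to factor x^2 + 2 + x*3.
The factored form is (1 + x) * (x + 2).
e) (1 + x) * (x + 2)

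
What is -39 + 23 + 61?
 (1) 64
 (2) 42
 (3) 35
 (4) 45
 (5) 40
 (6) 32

First: -39 + 23 = -16
Then: -16 + 61 = 45
4) 45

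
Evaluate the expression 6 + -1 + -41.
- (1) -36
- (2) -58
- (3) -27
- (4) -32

First: 6 + -1 = 5
Then: 5 + -41 = -36
1) -36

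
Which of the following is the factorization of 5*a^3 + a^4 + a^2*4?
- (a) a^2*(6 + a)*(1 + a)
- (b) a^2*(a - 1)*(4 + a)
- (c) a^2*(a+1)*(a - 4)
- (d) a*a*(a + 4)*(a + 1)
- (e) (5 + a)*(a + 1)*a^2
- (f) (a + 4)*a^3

We need to factor 5*a^3 + a^4 + a^2*4.
The factored form is a*a*(a + 4)*(a + 1).
d) a*a*(a + 4)*(a + 1)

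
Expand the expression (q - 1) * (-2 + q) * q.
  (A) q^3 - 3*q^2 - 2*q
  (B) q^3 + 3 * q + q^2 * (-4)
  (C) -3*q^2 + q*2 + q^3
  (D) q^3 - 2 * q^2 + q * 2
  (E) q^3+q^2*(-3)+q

Expanding (q - 1) * (-2 + q) * q:
= -3*q^2 + q*2 + q^3
C) -3*q^2 + q*2 + q^3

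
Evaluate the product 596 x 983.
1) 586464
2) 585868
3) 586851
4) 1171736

596 * 983 = 585868
2) 585868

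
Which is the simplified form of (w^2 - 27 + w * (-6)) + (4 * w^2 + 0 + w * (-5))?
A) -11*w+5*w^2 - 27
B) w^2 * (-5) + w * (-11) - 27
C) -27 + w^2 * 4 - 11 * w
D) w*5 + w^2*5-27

Adding the polynomials and combining like terms:
(w^2 - 27 + w*(-6)) + (4*w^2 + 0 + w*(-5))
= -11*w+5*w^2 - 27
A) -11*w+5*w^2 - 27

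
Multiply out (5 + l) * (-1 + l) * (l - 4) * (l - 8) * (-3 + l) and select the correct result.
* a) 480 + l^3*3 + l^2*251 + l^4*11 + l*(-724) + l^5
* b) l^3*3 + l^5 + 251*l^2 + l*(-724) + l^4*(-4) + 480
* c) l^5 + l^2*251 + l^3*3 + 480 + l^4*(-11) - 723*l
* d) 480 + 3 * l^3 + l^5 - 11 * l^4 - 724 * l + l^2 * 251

Expanding (5 + l) * (-1 + l) * (l - 4) * (l - 8) * (-3 + l):
= 480 + 3 * l^3 + l^5 - 11 * l^4 - 724 * l + l^2 * 251
d) 480 + 3 * l^3 + l^5 - 11 * l^4 - 724 * l + l^2 * 251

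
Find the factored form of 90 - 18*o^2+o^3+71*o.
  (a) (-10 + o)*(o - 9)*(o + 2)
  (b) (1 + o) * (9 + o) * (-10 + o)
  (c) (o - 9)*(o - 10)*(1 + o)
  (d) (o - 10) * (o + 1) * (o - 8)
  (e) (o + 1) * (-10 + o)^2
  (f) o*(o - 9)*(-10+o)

We need to factor 90 - 18*o^2+o^3+71*o.
The factored form is (o - 9)*(o - 10)*(1 + o).
c) (o - 9)*(o - 10)*(1 + o)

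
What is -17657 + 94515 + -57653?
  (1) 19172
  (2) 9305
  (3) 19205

First: -17657 + 94515 = 76858
Then: 76858 + -57653 = 19205
3) 19205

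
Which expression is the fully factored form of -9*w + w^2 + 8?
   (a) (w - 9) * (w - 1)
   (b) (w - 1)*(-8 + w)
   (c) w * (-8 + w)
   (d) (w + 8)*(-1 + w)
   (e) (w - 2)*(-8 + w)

We need to factor -9*w + w^2 + 8.
The factored form is (w - 1)*(-8 + w).
b) (w - 1)*(-8 + w)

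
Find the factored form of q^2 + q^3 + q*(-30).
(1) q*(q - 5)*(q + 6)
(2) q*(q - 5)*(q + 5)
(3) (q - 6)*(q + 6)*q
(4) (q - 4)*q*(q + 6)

We need to factor q^2 + q^3 + q*(-30).
The factored form is q*(q - 5)*(q + 6).
1) q*(q - 5)*(q + 6)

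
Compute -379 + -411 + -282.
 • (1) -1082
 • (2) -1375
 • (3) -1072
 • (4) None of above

First: -379 + -411 = -790
Then: -790 + -282 = -1072
3) -1072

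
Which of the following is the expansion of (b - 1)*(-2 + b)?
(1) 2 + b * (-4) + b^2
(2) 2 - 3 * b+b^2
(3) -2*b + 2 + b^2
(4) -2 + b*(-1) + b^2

Expanding (b - 1)*(-2 + b):
= 2 - 3 * b+b^2
2) 2 - 3 * b+b^2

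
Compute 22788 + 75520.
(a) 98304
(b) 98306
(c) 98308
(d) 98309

22788 + 75520 = 98308
c) 98308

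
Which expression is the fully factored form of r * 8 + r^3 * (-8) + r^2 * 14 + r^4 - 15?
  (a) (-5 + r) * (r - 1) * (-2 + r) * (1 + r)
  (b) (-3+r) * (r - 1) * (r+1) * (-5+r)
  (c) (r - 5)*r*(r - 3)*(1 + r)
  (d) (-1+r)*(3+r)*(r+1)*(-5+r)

We need to factor r * 8 + r^3 * (-8) + r^2 * 14 + r^4 - 15.
The factored form is (-3+r) * (r - 1) * (r+1) * (-5+r).
b) (-3+r) * (r - 1) * (r+1) * (-5+r)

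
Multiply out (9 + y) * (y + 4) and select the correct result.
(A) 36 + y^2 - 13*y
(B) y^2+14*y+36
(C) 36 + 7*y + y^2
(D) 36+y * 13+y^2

Expanding (9 + y) * (y + 4):
= 36+y * 13+y^2
D) 36+y * 13+y^2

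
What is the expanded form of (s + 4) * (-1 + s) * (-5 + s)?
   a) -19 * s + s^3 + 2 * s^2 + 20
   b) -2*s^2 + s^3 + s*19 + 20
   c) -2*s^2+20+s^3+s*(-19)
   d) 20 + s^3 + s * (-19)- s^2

Expanding (s + 4) * (-1 + s) * (-5 + s):
= -2*s^2+20+s^3+s*(-19)
c) -2*s^2+20+s^3+s*(-19)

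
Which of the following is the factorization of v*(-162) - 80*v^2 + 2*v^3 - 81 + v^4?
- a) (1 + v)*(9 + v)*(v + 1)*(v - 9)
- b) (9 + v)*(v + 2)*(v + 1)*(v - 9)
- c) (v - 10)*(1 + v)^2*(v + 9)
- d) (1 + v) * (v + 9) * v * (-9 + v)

We need to factor v*(-162) - 80*v^2 + 2*v^3 - 81 + v^4.
The factored form is (1 + v)*(9 + v)*(v + 1)*(v - 9).
a) (1 + v)*(9 + v)*(v + 1)*(v - 9)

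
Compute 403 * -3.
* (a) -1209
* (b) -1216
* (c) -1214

403 * -3 = -1209
a) -1209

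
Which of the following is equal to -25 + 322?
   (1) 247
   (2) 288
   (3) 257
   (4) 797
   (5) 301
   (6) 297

-25 + 322 = 297
6) 297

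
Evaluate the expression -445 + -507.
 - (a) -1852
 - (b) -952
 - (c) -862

-445 + -507 = -952
b) -952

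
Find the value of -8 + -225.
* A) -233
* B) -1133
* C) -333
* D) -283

-8 + -225 = -233
A) -233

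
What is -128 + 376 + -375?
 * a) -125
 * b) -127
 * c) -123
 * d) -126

First: -128 + 376 = 248
Then: 248 + -375 = -127
b) -127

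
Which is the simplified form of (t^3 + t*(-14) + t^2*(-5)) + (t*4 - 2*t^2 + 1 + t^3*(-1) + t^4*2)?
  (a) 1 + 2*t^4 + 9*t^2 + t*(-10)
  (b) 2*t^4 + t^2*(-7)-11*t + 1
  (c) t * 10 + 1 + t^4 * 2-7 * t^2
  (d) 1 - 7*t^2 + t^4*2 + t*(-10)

Adding the polynomials and combining like terms:
(t^3 + t*(-14) + t^2*(-5)) + (t*4 - 2*t^2 + 1 + t^3*(-1) + t^4*2)
= 1 - 7*t^2 + t^4*2 + t*(-10)
d) 1 - 7*t^2 + t^4*2 + t*(-10)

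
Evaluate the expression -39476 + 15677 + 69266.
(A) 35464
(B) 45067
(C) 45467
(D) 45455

First: -39476 + 15677 = -23799
Then: -23799 + 69266 = 45467
C) 45467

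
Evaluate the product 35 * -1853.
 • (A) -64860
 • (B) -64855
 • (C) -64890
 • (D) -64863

35 * -1853 = -64855
B) -64855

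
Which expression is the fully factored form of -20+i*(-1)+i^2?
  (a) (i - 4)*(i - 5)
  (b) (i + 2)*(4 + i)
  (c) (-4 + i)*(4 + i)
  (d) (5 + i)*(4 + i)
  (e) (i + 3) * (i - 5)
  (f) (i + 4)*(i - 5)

We need to factor -20+i*(-1)+i^2.
The factored form is (i + 4)*(i - 5).
f) (i + 4)*(i - 5)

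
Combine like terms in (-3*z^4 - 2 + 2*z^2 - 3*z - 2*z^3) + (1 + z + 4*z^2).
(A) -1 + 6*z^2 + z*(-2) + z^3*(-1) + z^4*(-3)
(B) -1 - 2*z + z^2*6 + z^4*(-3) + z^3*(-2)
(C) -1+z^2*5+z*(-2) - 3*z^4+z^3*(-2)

Adding the polynomials and combining like terms:
(-3*z^4 - 2 + 2*z^2 - 3*z - 2*z^3) + (1 + z + 4*z^2)
= -1 - 2*z + z^2*6 + z^4*(-3) + z^3*(-2)
B) -1 - 2*z + z^2*6 + z^4*(-3) + z^3*(-2)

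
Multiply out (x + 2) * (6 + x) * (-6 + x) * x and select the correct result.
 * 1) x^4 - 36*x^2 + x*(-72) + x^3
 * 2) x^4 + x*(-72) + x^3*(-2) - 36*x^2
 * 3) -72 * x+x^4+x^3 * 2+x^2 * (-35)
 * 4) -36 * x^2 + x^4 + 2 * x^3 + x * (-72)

Expanding (x + 2) * (6 + x) * (-6 + x) * x:
= -36 * x^2 + x^4 + 2 * x^3 + x * (-72)
4) -36 * x^2 + x^4 + 2 * x^3 + x * (-72)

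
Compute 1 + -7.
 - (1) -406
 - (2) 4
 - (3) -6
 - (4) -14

1 + -7 = -6
3) -6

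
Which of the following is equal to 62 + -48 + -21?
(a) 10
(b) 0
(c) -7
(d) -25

First: 62 + -48 = 14
Then: 14 + -21 = -7
c) -7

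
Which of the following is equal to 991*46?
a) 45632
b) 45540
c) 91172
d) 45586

991 * 46 = 45586
d) 45586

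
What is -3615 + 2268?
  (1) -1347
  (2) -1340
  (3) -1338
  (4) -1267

-3615 + 2268 = -1347
1) -1347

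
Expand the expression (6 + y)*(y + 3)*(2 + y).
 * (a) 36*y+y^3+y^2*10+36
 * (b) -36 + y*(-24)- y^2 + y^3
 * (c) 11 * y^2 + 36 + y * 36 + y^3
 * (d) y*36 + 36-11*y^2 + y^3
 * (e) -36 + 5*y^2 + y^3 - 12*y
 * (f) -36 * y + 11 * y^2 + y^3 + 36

Expanding (6 + y)*(y + 3)*(2 + y):
= 11 * y^2 + 36 + y * 36 + y^3
c) 11 * y^2 + 36 + y * 36 + y^3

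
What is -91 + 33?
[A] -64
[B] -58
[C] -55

-91 + 33 = -58
B) -58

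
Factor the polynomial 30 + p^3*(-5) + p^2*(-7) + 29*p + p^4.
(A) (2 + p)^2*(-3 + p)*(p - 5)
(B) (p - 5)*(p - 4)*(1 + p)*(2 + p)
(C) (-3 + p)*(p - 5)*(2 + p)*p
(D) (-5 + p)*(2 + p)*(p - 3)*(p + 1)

We need to factor 30 + p^3*(-5) + p^2*(-7) + 29*p + p^4.
The factored form is (-5 + p)*(2 + p)*(p - 3)*(p + 1).
D) (-5 + p)*(2 + p)*(p - 3)*(p + 1)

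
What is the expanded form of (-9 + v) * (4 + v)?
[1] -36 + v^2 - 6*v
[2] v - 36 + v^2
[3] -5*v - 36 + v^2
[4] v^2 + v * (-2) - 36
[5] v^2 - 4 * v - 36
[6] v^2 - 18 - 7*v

Expanding (-9 + v) * (4 + v):
= -5*v - 36 + v^2
3) -5*v - 36 + v^2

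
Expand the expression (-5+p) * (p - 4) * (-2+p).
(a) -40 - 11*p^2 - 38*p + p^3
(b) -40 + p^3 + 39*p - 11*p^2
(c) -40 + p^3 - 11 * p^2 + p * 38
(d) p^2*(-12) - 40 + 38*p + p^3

Expanding (-5+p) * (p - 4) * (-2+p):
= -40 + p^3 - 11 * p^2 + p * 38
c) -40 + p^3 - 11 * p^2 + p * 38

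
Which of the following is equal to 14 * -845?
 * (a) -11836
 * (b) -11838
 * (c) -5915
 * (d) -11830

14 * -845 = -11830
d) -11830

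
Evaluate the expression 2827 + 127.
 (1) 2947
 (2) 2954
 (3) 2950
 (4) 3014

2827 + 127 = 2954
2) 2954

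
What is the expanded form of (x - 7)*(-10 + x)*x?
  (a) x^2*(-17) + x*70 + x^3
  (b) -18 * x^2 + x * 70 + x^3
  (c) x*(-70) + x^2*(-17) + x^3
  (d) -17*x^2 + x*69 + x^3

Expanding (x - 7)*(-10 + x)*x:
= x^2*(-17) + x*70 + x^3
a) x^2*(-17) + x*70 + x^3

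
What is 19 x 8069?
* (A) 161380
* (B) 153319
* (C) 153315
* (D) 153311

19 * 8069 = 153311
D) 153311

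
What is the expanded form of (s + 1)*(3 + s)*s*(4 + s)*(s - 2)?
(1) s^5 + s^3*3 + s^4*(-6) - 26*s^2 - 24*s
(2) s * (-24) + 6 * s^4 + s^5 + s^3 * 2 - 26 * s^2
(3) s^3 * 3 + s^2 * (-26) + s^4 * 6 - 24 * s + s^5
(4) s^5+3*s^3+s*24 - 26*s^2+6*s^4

Expanding (s + 1)*(3 + s)*s*(4 + s)*(s - 2):
= s^3 * 3 + s^2 * (-26) + s^4 * 6 - 24 * s + s^5
3) s^3 * 3 + s^2 * (-26) + s^4 * 6 - 24 * s + s^5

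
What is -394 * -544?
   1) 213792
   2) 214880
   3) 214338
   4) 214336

-394 * -544 = 214336
4) 214336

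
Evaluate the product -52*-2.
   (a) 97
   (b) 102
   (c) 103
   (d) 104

-52 * -2 = 104
d) 104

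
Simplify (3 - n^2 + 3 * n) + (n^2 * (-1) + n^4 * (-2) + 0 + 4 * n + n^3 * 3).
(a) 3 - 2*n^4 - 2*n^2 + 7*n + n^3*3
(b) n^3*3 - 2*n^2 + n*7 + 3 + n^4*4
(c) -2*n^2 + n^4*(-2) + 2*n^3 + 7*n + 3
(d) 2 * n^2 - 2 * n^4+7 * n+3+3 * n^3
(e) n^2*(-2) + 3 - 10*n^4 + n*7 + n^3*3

Adding the polynomials and combining like terms:
(3 - n^2 + 3*n) + (n^2*(-1) + n^4*(-2) + 0 + 4*n + n^3*3)
= 3 - 2*n^4 - 2*n^2 + 7*n + n^3*3
a) 3 - 2*n^4 - 2*n^2 + 7*n + n^3*3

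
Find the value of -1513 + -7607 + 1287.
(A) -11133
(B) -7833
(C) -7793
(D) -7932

First: -1513 + -7607 = -9120
Then: -9120 + 1287 = -7833
B) -7833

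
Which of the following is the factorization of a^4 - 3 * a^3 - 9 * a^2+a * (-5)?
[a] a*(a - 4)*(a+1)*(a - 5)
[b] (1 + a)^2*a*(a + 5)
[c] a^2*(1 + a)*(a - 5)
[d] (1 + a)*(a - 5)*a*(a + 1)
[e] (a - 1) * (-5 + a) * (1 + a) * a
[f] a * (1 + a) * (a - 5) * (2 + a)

We need to factor a^4 - 3 * a^3 - 9 * a^2+a * (-5).
The factored form is (1 + a)*(a - 5)*a*(a + 1).
d) (1 + a)*(a - 5)*a*(a + 1)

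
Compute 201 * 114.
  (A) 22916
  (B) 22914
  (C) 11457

201 * 114 = 22914
B) 22914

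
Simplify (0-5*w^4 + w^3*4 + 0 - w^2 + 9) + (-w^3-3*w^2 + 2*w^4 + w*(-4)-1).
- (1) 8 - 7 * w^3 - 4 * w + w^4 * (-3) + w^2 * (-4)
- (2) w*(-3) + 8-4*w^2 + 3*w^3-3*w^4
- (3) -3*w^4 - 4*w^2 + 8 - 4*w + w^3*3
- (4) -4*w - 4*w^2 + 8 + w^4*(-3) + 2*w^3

Adding the polynomials and combining like terms:
(0 - 5*w^4 + w^3*4 + 0 - w^2 + 9) + (-w^3 - 3*w^2 + 2*w^4 + w*(-4) - 1)
= -3*w^4 - 4*w^2 + 8 - 4*w + w^3*3
3) -3*w^4 - 4*w^2 + 8 - 4*w + w^3*3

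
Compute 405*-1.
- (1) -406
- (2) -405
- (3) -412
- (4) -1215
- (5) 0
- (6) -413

405 * -1 = -405
2) -405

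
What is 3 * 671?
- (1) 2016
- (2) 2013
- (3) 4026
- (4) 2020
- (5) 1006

3 * 671 = 2013
2) 2013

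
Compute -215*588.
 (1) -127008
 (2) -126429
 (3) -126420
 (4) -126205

-215 * 588 = -126420
3) -126420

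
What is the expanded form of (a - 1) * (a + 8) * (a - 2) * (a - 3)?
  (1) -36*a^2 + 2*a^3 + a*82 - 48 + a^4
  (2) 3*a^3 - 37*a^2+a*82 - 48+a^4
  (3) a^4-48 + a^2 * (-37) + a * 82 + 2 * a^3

Expanding (a - 1) * (a + 8) * (a - 2) * (a - 3):
= a^4-48 + a^2 * (-37) + a * 82 + 2 * a^3
3) a^4-48 + a^2 * (-37) + a * 82 + 2 * a^3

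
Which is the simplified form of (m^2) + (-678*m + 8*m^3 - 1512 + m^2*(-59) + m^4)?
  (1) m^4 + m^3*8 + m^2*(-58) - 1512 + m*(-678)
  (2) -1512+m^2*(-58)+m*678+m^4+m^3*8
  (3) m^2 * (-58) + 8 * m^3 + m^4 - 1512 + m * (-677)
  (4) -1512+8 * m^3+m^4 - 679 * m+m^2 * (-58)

Adding the polynomials and combining like terms:
(m^2) + (-678*m + 8*m^3 - 1512 + m^2*(-59) + m^4)
= m^4 + m^3*8 + m^2*(-58) - 1512 + m*(-678)
1) m^4 + m^3*8 + m^2*(-58) - 1512 + m*(-678)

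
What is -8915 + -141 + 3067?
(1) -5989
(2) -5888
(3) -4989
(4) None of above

First: -8915 + -141 = -9056
Then: -9056 + 3067 = -5989
1) -5989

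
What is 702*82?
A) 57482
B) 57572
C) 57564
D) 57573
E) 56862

702 * 82 = 57564
C) 57564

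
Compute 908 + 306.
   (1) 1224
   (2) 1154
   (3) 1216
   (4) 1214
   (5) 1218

908 + 306 = 1214
4) 1214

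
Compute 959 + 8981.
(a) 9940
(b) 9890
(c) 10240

959 + 8981 = 9940
a) 9940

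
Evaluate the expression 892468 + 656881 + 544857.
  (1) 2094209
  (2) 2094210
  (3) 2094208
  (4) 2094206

First: 892468 + 656881 = 1549349
Then: 1549349 + 544857 = 2094206
4) 2094206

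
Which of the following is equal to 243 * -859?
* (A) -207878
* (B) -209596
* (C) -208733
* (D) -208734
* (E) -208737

243 * -859 = -208737
E) -208737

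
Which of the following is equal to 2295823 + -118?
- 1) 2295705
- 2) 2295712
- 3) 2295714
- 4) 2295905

2295823 + -118 = 2295705
1) 2295705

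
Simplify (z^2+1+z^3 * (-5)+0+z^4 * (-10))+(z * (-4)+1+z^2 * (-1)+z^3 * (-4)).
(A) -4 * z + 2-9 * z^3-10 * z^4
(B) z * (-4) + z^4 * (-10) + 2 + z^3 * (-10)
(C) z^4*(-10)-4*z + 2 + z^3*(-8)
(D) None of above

Adding the polynomials and combining like terms:
(z^2 + 1 + z^3*(-5) + 0 + z^4*(-10)) + (z*(-4) + 1 + z^2*(-1) + z^3*(-4))
= -4 * z + 2-9 * z^3-10 * z^4
A) -4 * z + 2-9 * z^3-10 * z^4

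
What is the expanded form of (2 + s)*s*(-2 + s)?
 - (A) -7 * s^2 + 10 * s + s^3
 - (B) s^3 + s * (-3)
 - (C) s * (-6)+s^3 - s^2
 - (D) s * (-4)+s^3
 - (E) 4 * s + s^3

Expanding (2 + s)*s*(-2 + s):
= s * (-4)+s^3
D) s * (-4)+s^3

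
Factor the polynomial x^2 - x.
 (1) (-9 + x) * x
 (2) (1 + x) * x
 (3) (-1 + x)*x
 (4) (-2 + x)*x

We need to factor x^2 - x.
The factored form is (-1 + x)*x.
3) (-1 + x)*x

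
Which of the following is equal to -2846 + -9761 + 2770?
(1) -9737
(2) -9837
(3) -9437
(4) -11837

First: -2846 + -9761 = -12607
Then: -12607 + 2770 = -9837
2) -9837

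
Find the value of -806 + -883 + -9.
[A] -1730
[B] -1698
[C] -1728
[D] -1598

First: -806 + -883 = -1689
Then: -1689 + -9 = -1698
B) -1698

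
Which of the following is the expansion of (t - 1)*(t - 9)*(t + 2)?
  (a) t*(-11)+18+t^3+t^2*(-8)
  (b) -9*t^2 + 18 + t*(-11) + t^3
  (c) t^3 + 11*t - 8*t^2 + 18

Expanding (t - 1)*(t - 9)*(t + 2):
= t*(-11)+18+t^3+t^2*(-8)
a) t*(-11)+18+t^3+t^2*(-8)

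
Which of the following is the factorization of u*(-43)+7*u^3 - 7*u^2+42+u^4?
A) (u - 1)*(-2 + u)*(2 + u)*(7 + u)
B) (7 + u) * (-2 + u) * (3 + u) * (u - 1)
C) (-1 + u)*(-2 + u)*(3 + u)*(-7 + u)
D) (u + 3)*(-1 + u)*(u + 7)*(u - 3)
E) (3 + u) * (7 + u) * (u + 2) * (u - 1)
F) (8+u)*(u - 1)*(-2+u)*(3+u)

We need to factor u*(-43)+7*u^3 - 7*u^2+42+u^4.
The factored form is (7 + u) * (-2 + u) * (3 + u) * (u - 1).
B) (7 + u) * (-2 + u) * (3 + u) * (u - 1)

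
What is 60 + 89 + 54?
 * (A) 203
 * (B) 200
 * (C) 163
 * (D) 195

First: 60 + 89 = 149
Then: 149 + 54 = 203
A) 203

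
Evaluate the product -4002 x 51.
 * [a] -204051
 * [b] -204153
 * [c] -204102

-4002 * 51 = -204102
c) -204102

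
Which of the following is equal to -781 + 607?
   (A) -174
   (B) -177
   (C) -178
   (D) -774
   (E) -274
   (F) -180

-781 + 607 = -174
A) -174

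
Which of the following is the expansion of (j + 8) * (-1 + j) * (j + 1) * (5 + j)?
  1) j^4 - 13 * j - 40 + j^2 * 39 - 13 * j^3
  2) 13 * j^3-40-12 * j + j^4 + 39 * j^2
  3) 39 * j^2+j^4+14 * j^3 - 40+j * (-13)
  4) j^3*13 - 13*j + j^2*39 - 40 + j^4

Expanding (j + 8) * (-1 + j) * (j + 1) * (5 + j):
= j^3*13 - 13*j + j^2*39 - 40 + j^4
4) j^3*13 - 13*j + j^2*39 - 40 + j^4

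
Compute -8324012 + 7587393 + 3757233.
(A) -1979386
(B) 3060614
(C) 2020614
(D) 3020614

First: -8324012 + 7587393 = -736619
Then: -736619 + 3757233 = 3020614
D) 3020614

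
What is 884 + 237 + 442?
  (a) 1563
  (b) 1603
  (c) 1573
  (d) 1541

First: 884 + 237 = 1121
Then: 1121 + 442 = 1563
a) 1563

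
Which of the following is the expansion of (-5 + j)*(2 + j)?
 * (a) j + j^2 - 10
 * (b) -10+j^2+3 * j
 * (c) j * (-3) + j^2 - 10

Expanding (-5 + j)*(2 + j):
= j * (-3) + j^2 - 10
c) j * (-3) + j^2 - 10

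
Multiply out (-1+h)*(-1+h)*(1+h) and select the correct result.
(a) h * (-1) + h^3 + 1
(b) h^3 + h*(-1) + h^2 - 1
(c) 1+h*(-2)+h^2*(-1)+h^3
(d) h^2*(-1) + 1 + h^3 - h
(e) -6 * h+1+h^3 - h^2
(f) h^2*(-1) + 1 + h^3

Expanding (-1+h)*(-1+h)*(1+h):
= h^2*(-1) + 1 + h^3 - h
d) h^2*(-1) + 1 + h^3 - h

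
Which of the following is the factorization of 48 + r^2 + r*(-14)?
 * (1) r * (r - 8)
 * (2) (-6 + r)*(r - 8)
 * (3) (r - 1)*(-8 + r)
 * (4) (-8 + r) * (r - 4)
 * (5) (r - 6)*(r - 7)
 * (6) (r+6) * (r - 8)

We need to factor 48 + r^2 + r*(-14).
The factored form is (-6 + r)*(r - 8).
2) (-6 + r)*(r - 8)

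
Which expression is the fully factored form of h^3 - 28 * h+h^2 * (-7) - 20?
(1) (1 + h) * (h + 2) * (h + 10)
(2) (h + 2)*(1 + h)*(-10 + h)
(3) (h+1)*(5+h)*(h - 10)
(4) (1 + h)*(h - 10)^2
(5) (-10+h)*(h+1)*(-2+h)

We need to factor h^3 - 28 * h+h^2 * (-7) - 20.
The factored form is (h + 2)*(1 + h)*(-10 + h).
2) (h + 2)*(1 + h)*(-10 + h)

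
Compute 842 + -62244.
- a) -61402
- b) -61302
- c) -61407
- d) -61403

842 + -62244 = -61402
a) -61402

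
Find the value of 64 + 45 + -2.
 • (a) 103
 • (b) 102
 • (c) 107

First: 64 + 45 = 109
Then: 109 + -2 = 107
c) 107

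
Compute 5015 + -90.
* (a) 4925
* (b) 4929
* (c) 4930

5015 + -90 = 4925
a) 4925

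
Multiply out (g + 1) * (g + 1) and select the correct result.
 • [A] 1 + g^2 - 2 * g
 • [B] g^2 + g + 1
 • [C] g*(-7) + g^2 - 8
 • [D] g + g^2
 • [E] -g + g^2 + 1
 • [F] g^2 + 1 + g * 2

Expanding (g + 1) * (g + 1):
= g^2 + 1 + g * 2
F) g^2 + 1 + g * 2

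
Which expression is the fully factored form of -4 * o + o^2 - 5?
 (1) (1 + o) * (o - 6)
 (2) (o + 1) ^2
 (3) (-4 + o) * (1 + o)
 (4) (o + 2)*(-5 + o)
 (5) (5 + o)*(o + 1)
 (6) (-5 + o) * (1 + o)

We need to factor -4 * o + o^2 - 5.
The factored form is (-5 + o) * (1 + o).
6) (-5 + o) * (1 + o)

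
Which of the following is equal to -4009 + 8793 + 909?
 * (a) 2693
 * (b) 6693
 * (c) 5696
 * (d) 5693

First: -4009 + 8793 = 4784
Then: 4784 + 909 = 5693
d) 5693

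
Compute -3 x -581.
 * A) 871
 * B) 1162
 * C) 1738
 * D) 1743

-3 * -581 = 1743
D) 1743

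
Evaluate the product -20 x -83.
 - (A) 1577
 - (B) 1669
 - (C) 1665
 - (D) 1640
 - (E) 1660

-20 * -83 = 1660
E) 1660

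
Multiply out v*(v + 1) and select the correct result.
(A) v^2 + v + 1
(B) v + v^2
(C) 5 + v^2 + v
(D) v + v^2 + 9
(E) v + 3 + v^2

Expanding v*(v + 1):
= v + v^2
B) v + v^2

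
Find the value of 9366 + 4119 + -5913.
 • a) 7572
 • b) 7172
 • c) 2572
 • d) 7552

First: 9366 + 4119 = 13485
Then: 13485 + -5913 = 7572
a) 7572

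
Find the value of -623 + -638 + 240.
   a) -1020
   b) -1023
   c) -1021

First: -623 + -638 = -1261
Then: -1261 + 240 = -1021
c) -1021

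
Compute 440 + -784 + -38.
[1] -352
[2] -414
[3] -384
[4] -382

First: 440 + -784 = -344
Then: -344 + -38 = -382
4) -382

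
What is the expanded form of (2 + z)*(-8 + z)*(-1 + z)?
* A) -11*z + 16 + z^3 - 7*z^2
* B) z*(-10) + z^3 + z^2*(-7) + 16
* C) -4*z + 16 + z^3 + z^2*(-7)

Expanding (2 + z)*(-8 + z)*(-1 + z):
= z*(-10) + z^3 + z^2*(-7) + 16
B) z*(-10) + z^3 + z^2*(-7) + 16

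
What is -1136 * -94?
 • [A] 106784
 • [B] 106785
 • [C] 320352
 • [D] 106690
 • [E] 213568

-1136 * -94 = 106784
A) 106784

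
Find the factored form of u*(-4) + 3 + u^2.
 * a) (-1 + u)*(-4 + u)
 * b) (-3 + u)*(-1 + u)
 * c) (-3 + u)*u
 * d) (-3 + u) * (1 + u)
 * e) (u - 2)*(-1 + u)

We need to factor u*(-4) + 3 + u^2.
The factored form is (-3 + u)*(-1 + u).
b) (-3 + u)*(-1 + u)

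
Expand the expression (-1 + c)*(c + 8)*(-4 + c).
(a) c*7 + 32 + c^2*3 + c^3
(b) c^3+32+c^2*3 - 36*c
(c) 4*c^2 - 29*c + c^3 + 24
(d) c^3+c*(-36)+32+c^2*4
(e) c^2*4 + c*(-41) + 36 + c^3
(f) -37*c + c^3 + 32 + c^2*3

Expanding (-1 + c)*(c + 8)*(-4 + c):
= c^3+32+c^2*3 - 36*c
b) c^3+32+c^2*3 - 36*c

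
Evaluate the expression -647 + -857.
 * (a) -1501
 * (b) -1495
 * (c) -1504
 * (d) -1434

-647 + -857 = -1504
c) -1504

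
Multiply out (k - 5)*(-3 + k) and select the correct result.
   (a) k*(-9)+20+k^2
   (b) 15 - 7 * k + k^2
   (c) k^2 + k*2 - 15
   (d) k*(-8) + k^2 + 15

Expanding (k - 5)*(-3 + k):
= k*(-8) + k^2 + 15
d) k*(-8) + k^2 + 15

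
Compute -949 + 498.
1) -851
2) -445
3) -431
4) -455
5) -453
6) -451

-949 + 498 = -451
6) -451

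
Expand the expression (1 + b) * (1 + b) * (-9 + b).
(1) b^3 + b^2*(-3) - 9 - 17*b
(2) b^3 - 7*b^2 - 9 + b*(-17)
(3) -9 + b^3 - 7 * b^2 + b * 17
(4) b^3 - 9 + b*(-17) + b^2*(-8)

Expanding (1 + b) * (1 + b) * (-9 + b):
= b^3 - 7*b^2 - 9 + b*(-17)
2) b^3 - 7*b^2 - 9 + b*(-17)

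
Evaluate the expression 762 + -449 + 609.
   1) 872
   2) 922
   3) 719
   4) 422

First: 762 + -449 = 313
Then: 313 + 609 = 922
2) 922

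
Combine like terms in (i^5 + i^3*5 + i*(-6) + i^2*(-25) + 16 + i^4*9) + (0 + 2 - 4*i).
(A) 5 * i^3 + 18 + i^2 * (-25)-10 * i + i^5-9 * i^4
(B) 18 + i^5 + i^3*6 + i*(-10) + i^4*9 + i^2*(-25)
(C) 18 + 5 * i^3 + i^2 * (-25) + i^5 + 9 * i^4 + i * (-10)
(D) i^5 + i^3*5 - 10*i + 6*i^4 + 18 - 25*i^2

Adding the polynomials and combining like terms:
(i^5 + i^3*5 + i*(-6) + i^2*(-25) + 16 + i^4*9) + (0 + 2 - 4*i)
= 18 + 5 * i^3 + i^2 * (-25) + i^5 + 9 * i^4 + i * (-10)
C) 18 + 5 * i^3 + i^2 * (-25) + i^5 + 9 * i^4 + i * (-10)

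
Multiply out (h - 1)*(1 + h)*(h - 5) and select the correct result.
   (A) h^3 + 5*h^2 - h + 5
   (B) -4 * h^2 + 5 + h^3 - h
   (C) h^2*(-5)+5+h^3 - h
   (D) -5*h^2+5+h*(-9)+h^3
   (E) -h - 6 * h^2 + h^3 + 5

Expanding (h - 1)*(1 + h)*(h - 5):
= h^2*(-5)+5+h^3 - h
C) h^2*(-5)+5+h^3 - h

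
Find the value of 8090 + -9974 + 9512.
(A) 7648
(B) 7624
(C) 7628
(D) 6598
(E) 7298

First: 8090 + -9974 = -1884
Then: -1884 + 9512 = 7628
C) 7628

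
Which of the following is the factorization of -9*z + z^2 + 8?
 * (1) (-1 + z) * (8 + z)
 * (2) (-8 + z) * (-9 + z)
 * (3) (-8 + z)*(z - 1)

We need to factor -9*z + z^2 + 8.
The factored form is (-8 + z)*(z - 1).
3) (-8 + z)*(z - 1)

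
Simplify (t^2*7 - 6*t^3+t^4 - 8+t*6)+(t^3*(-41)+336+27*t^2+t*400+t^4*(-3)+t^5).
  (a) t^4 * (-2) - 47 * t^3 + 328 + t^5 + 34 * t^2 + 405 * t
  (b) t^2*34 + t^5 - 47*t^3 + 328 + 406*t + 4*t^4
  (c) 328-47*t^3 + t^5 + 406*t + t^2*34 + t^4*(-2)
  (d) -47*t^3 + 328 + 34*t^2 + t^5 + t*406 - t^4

Adding the polynomials and combining like terms:
(t^2*7 - 6*t^3 + t^4 - 8 + t*6) + (t^3*(-41) + 336 + 27*t^2 + t*400 + t^4*(-3) + t^5)
= 328-47*t^3 + t^5 + 406*t + t^2*34 + t^4*(-2)
c) 328-47*t^3 + t^5 + 406*t + t^2*34 + t^4*(-2)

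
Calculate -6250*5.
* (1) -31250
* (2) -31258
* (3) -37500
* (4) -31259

-6250 * 5 = -31250
1) -31250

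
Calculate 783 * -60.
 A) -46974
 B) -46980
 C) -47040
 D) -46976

783 * -60 = -46980
B) -46980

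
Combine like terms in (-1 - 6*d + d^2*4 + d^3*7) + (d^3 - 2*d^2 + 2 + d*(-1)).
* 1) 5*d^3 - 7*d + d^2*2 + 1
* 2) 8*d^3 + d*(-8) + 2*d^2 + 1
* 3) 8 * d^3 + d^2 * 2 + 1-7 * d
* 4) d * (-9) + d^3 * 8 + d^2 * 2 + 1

Adding the polynomials and combining like terms:
(-1 - 6*d + d^2*4 + d^3*7) + (d^3 - 2*d^2 + 2 + d*(-1))
= 8 * d^3 + d^2 * 2 + 1-7 * d
3) 8 * d^3 + d^2 * 2 + 1-7 * d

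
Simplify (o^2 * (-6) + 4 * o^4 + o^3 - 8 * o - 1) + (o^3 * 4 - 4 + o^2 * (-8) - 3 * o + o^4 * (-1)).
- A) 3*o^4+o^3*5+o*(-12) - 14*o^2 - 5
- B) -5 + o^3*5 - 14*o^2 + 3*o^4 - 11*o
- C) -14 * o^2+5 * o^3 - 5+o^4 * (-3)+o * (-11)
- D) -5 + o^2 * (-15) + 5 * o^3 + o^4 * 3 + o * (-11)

Adding the polynomials and combining like terms:
(o^2*(-6) + 4*o^4 + o^3 - 8*o - 1) + (o^3*4 - 4 + o^2*(-8) - 3*o + o^4*(-1))
= -5 + o^3*5 - 14*o^2 + 3*o^4 - 11*o
B) -5 + o^3*5 - 14*o^2 + 3*o^4 - 11*o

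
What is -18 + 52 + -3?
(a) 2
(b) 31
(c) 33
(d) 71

First: -18 + 52 = 34
Then: 34 + -3 = 31
b) 31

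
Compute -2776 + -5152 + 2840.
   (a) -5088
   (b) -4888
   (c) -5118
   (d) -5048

First: -2776 + -5152 = -7928
Then: -7928 + 2840 = -5088
a) -5088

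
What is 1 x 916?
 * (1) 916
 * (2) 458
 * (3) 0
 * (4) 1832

1 * 916 = 916
1) 916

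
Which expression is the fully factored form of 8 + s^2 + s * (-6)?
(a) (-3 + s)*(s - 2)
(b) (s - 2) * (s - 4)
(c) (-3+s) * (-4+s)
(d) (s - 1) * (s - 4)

We need to factor 8 + s^2 + s * (-6).
The factored form is (s - 2) * (s - 4).
b) (s - 2) * (s - 4)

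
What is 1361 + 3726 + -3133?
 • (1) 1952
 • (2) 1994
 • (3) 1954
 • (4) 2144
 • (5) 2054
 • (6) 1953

First: 1361 + 3726 = 5087
Then: 5087 + -3133 = 1954
3) 1954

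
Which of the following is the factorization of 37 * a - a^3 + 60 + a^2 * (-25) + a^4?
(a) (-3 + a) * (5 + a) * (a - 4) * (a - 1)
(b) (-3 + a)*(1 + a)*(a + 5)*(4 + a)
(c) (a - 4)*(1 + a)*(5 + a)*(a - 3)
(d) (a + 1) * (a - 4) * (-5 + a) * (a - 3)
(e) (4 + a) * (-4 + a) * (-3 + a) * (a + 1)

We need to factor 37 * a - a^3 + 60 + a^2 * (-25) + a^4.
The factored form is (a - 4)*(1 + a)*(5 + a)*(a - 3).
c) (a - 4)*(1 + a)*(5 + a)*(a - 3)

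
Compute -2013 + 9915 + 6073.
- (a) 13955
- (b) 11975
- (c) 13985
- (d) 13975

First: -2013 + 9915 = 7902
Then: 7902 + 6073 = 13975
d) 13975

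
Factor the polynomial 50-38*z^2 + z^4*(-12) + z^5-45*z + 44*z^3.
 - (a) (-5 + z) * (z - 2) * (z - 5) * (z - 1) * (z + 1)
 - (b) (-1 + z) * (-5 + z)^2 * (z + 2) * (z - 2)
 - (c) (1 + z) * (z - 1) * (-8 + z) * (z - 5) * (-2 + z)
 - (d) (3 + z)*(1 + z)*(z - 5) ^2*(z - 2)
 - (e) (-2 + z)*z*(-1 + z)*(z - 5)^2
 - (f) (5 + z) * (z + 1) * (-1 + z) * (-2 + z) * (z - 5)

We need to factor 50-38*z^2 + z^4*(-12) + z^5-45*z + 44*z^3.
The factored form is (-5 + z) * (z - 2) * (z - 5) * (z - 1) * (z + 1).
a) (-5 + z) * (z - 2) * (z - 5) * (z - 1) * (z + 1)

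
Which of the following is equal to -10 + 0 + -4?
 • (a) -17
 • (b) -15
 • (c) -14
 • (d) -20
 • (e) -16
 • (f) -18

First: -10 + 0 = -10
Then: -10 + -4 = -14
c) -14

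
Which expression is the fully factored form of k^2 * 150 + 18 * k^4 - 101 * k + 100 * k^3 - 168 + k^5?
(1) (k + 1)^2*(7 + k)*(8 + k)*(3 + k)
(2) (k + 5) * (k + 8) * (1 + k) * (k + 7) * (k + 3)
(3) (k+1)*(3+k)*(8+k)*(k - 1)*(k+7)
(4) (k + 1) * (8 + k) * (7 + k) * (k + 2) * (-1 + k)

We need to factor k^2 * 150 + 18 * k^4 - 101 * k + 100 * k^3 - 168 + k^5.
The factored form is (k+1)*(3+k)*(8+k)*(k - 1)*(k+7).
3) (k+1)*(3+k)*(8+k)*(k - 1)*(k+7)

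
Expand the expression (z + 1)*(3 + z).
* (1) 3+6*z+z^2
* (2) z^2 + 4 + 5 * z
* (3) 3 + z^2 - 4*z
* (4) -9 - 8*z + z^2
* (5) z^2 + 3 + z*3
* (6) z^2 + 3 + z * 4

Expanding (z + 1)*(3 + z):
= z^2 + 3 + z * 4
6) z^2 + 3 + z * 4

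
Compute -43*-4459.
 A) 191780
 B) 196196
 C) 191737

-43 * -4459 = 191737
C) 191737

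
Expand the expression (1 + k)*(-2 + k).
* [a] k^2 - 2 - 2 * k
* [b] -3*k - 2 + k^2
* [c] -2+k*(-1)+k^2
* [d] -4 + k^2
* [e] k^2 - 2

Expanding (1 + k)*(-2 + k):
= -2+k*(-1)+k^2
c) -2+k*(-1)+k^2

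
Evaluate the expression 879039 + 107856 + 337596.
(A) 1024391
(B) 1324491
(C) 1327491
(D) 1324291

First: 879039 + 107856 = 986895
Then: 986895 + 337596 = 1324491
B) 1324491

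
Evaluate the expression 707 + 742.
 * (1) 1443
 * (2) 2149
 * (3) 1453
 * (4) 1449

707 + 742 = 1449
4) 1449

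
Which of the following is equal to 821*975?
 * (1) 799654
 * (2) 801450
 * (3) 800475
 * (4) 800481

821 * 975 = 800475
3) 800475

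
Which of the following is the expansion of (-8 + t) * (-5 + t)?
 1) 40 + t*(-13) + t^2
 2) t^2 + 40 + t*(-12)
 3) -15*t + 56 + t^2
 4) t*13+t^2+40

Expanding (-8 + t) * (-5 + t):
= 40 + t*(-13) + t^2
1) 40 + t*(-13) + t^2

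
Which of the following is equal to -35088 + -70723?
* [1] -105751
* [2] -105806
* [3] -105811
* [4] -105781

-35088 + -70723 = -105811
3) -105811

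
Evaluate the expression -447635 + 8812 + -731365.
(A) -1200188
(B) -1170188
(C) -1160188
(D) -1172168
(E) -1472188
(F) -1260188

First: -447635 + 8812 = -438823
Then: -438823 + -731365 = -1170188
B) -1170188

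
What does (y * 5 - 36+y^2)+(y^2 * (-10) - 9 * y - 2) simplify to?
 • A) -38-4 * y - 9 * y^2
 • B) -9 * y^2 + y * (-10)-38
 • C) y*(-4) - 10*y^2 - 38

Adding the polynomials and combining like terms:
(y*5 - 36 + y^2) + (y^2*(-10) - 9*y - 2)
= -38-4 * y - 9 * y^2
A) -38-4 * y - 9 * y^2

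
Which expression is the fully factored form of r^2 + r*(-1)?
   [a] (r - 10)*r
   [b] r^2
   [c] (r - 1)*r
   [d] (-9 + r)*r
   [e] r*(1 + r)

We need to factor r^2 + r*(-1).
The factored form is (r - 1)*r.
c) (r - 1)*r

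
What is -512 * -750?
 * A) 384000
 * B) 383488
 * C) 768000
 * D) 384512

-512 * -750 = 384000
A) 384000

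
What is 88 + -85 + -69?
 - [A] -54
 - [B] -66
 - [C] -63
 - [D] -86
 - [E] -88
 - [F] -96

First: 88 + -85 = 3
Then: 3 + -69 = -66
B) -66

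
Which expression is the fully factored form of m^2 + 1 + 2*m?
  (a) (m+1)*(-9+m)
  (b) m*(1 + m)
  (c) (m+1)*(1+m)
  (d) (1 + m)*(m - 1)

We need to factor m^2 + 1 + 2*m.
The factored form is (m+1)*(1+m).
c) (m+1)*(1+m)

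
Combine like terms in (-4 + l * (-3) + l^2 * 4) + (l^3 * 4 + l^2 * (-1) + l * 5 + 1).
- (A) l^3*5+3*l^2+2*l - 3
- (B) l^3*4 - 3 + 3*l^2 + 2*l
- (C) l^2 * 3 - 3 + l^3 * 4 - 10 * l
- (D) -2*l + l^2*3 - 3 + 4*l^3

Adding the polynomials and combining like terms:
(-4 + l*(-3) + l^2*4) + (l^3*4 + l^2*(-1) + l*5 + 1)
= l^3*4 - 3 + 3*l^2 + 2*l
B) l^3*4 - 3 + 3*l^2 + 2*l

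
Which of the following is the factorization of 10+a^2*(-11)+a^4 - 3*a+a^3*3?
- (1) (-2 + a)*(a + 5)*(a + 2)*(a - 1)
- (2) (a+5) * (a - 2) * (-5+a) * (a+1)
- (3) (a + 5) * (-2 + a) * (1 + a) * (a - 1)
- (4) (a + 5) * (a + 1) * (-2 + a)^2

We need to factor 10+a^2*(-11)+a^4 - 3*a+a^3*3.
The factored form is (a + 5) * (-2 + a) * (1 + a) * (a - 1).
3) (a + 5) * (-2 + a) * (1 + a) * (a - 1)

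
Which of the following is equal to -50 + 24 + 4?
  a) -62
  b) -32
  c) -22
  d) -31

First: -50 + 24 = -26
Then: -26 + 4 = -22
c) -22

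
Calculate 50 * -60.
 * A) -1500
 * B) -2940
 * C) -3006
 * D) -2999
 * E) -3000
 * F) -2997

50 * -60 = -3000
E) -3000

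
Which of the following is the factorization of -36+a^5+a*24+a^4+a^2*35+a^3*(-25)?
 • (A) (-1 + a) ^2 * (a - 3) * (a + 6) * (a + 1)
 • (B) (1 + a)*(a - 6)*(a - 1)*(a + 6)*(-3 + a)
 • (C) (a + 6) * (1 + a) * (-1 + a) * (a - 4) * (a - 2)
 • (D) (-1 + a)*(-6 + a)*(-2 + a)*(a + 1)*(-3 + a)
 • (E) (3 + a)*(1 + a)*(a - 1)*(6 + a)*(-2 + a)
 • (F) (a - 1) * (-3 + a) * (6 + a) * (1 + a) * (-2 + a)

We need to factor -36+a^5+a*24+a^4+a^2*35+a^3*(-25).
The factored form is (a - 1) * (-3 + a) * (6 + a) * (1 + a) * (-2 + a).
F) (a - 1) * (-3 + a) * (6 + a) * (1 + a) * (-2 + a)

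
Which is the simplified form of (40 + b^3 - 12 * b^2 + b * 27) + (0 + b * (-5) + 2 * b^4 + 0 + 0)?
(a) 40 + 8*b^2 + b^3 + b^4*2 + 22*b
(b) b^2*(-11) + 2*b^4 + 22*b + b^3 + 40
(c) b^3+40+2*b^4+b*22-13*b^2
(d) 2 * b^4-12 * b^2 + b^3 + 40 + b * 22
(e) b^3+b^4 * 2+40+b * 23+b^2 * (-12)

Adding the polynomials and combining like terms:
(40 + b^3 - 12*b^2 + b*27) + (0 + b*(-5) + 2*b^4 + 0 + 0)
= 2 * b^4-12 * b^2 + b^3 + 40 + b * 22
d) 2 * b^4-12 * b^2 + b^3 + 40 + b * 22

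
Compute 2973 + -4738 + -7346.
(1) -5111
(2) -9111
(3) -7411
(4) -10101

First: 2973 + -4738 = -1765
Then: -1765 + -7346 = -9111
2) -9111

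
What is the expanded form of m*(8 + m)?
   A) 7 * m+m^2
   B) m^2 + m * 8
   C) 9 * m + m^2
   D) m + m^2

Expanding m*(8 + m):
= m^2 + m * 8
B) m^2 + m * 8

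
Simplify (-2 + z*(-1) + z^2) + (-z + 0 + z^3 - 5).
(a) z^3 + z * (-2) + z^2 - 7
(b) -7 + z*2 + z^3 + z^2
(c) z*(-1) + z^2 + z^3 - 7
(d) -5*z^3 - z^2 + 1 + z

Adding the polynomials and combining like terms:
(-2 + z*(-1) + z^2) + (-z + 0 + z^3 - 5)
= z^3 + z * (-2) + z^2 - 7
a) z^3 + z * (-2) + z^2 - 7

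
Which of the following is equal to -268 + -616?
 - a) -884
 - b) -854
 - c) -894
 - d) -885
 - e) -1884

-268 + -616 = -884
a) -884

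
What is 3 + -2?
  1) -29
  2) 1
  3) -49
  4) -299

3 + -2 = 1
2) 1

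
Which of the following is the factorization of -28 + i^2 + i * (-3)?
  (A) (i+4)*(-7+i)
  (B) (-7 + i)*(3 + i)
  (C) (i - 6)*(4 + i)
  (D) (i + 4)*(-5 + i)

We need to factor -28 + i^2 + i * (-3).
The factored form is (i+4)*(-7+i).
A) (i+4)*(-7+i)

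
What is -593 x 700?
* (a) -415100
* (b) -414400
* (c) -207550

-593 * 700 = -415100
a) -415100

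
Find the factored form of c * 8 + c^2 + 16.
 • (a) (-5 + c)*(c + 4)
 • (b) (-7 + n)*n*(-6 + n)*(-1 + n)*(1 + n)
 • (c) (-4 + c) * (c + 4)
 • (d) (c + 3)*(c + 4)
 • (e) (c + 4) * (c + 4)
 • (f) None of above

We need to factor c * 8 + c^2 + 16.
The factored form is (c + 4) * (c + 4).
e) (c + 4) * (c + 4)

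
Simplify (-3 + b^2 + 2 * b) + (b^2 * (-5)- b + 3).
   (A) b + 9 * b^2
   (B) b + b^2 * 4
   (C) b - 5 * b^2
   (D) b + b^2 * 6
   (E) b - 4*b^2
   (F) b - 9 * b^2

Adding the polynomials and combining like terms:
(-3 + b^2 + 2*b) + (b^2*(-5) - b + 3)
= b - 4*b^2
E) b - 4*b^2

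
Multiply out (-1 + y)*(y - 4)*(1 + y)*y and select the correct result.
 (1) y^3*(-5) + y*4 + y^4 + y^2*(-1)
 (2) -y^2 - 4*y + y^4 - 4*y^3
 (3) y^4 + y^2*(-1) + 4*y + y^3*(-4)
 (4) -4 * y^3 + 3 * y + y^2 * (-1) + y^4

Expanding (-1 + y)*(y - 4)*(1 + y)*y:
= y^4 + y^2*(-1) + 4*y + y^3*(-4)
3) y^4 + y^2*(-1) + 4*y + y^3*(-4)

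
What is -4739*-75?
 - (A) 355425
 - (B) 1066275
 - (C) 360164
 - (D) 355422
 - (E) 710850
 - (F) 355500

-4739 * -75 = 355425
A) 355425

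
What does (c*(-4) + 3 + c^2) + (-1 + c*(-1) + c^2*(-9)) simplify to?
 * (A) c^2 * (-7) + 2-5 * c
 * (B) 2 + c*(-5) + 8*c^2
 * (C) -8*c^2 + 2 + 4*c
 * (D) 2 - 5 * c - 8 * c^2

Adding the polynomials and combining like terms:
(c*(-4) + 3 + c^2) + (-1 + c*(-1) + c^2*(-9))
= 2 - 5 * c - 8 * c^2
D) 2 - 5 * c - 8 * c^2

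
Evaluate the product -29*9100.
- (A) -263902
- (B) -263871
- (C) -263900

-29 * 9100 = -263900
C) -263900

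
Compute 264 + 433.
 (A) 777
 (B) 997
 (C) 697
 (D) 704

264 + 433 = 697
C) 697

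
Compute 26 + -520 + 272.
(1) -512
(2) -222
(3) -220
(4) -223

First: 26 + -520 = -494
Then: -494 + 272 = -222
2) -222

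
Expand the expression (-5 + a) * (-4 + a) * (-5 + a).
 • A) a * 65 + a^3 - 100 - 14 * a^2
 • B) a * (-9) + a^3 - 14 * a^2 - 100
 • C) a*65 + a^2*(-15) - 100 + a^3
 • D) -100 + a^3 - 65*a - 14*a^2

Expanding (-5 + a) * (-4 + a) * (-5 + a):
= a * 65 + a^3 - 100 - 14 * a^2
A) a * 65 + a^3 - 100 - 14 * a^2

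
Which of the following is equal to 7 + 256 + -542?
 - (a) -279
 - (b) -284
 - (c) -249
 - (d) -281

First: 7 + 256 = 263
Then: 263 + -542 = -279
a) -279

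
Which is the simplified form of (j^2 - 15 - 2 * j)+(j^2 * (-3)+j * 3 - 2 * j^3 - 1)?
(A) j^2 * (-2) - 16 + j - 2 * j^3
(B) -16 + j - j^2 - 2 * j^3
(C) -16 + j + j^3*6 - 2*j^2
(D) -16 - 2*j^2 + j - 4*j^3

Adding the polynomials and combining like terms:
(j^2 - 15 - 2*j) + (j^2*(-3) + j*3 - 2*j^3 - 1)
= j^2 * (-2) - 16 + j - 2 * j^3
A) j^2 * (-2) - 16 + j - 2 * j^3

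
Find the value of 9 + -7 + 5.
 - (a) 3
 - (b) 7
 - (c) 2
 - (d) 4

First: 9 + -7 = 2
Then: 2 + 5 = 7
b) 7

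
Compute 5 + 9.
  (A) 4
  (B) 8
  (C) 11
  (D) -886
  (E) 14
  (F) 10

5 + 9 = 14
E) 14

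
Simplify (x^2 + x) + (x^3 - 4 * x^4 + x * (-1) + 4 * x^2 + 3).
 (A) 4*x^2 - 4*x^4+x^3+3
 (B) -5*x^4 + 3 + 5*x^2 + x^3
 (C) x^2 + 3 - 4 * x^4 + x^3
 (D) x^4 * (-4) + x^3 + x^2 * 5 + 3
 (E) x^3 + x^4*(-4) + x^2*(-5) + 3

Adding the polynomials and combining like terms:
(x^2 + x) + (x^3 - 4*x^4 + x*(-1) + 4*x^2 + 3)
= x^4 * (-4) + x^3 + x^2 * 5 + 3
D) x^4 * (-4) + x^3 + x^2 * 5 + 3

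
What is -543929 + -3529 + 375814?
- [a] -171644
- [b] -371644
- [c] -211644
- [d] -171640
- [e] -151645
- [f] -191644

First: -543929 + -3529 = -547458
Then: -547458 + 375814 = -171644
a) -171644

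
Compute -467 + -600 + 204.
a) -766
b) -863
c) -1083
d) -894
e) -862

First: -467 + -600 = -1067
Then: -1067 + 204 = -863
b) -863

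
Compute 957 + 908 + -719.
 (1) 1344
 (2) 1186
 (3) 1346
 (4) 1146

First: 957 + 908 = 1865
Then: 1865 + -719 = 1146
4) 1146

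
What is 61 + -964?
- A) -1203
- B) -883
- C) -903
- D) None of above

61 + -964 = -903
C) -903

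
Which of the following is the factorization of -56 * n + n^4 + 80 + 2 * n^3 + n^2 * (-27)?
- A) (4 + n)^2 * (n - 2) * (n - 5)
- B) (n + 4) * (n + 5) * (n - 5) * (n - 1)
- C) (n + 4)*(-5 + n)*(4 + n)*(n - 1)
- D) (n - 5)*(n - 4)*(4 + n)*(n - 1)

We need to factor -56 * n + n^4 + 80 + 2 * n^3 + n^2 * (-27).
The factored form is (n + 4)*(-5 + n)*(4 + n)*(n - 1).
C) (n + 4)*(-5 + n)*(4 + n)*(n - 1)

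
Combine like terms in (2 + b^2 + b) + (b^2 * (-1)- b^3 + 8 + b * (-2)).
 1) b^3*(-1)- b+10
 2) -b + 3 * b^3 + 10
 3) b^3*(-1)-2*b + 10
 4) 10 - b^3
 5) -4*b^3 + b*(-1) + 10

Adding the polynomials and combining like terms:
(2 + b^2 + b) + (b^2*(-1) - b^3 + 8 + b*(-2))
= b^3*(-1)- b+10
1) b^3*(-1)- b+10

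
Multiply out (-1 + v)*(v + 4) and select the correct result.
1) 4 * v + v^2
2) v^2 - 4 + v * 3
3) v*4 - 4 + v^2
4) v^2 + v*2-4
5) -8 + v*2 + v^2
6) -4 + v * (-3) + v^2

Expanding (-1 + v)*(v + 4):
= v^2 - 4 + v * 3
2) v^2 - 4 + v * 3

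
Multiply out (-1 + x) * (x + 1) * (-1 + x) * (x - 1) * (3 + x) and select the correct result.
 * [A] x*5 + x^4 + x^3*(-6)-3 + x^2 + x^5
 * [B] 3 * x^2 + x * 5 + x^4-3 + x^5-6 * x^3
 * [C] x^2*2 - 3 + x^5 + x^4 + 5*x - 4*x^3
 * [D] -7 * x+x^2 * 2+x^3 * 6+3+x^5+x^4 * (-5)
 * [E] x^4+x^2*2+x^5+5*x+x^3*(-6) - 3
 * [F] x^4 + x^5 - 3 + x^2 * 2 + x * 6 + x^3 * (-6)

Expanding (-1 + x) * (x + 1) * (-1 + x) * (x - 1) * (3 + x):
= x^4+x^2*2+x^5+5*x+x^3*(-6) - 3
E) x^4+x^2*2+x^5+5*x+x^3*(-6) - 3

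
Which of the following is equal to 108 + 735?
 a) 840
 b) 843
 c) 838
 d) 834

108 + 735 = 843
b) 843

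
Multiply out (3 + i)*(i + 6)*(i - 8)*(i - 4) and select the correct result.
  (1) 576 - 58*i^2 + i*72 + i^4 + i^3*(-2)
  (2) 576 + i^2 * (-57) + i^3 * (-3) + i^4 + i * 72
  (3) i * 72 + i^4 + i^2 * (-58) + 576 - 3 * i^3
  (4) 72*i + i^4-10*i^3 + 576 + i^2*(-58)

Expanding (3 + i)*(i + 6)*(i - 8)*(i - 4):
= i * 72 + i^4 + i^2 * (-58) + 576 - 3 * i^3
3) i * 72 + i^4 + i^2 * (-58) + 576 - 3 * i^3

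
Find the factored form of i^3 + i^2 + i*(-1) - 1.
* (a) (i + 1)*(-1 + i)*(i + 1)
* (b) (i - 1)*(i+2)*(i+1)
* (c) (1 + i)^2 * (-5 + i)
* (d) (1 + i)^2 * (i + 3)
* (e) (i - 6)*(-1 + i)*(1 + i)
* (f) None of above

We need to factor i^3 + i^2 + i*(-1) - 1.
The factored form is (i + 1)*(-1 + i)*(i + 1).
a) (i + 1)*(-1 + i)*(i + 1)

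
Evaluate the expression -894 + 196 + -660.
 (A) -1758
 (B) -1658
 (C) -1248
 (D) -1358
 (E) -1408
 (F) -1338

First: -894 + 196 = -698
Then: -698 + -660 = -1358
D) -1358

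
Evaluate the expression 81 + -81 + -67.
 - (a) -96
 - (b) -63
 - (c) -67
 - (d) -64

First: 81 + -81 = 0
Then: 0 + -67 = -67
c) -67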